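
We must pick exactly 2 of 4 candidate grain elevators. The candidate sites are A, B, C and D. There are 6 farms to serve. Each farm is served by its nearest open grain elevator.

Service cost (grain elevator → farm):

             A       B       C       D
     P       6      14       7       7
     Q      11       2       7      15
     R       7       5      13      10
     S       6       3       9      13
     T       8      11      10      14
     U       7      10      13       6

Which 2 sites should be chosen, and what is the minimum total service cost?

With exactly 2 open, each farm uses its cheapest among the chosen.
{A, B}: P→A 6, Q→B 2, R→B 5, S→B 3, T→A 8, U→A 7. Service cost 31.
{B, D}: service cost 34
{B, C}: service cost 37
Among all 6 size-2 choices, {A, B} is lowest.

Choose A and B; total service cost 31.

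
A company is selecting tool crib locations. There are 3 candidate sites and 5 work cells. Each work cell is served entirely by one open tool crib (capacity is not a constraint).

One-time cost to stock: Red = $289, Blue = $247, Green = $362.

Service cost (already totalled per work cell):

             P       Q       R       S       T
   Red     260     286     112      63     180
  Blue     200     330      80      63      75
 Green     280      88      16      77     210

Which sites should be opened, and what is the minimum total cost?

Open Blue only; minimum total cost 995.

For any fixed open set, each work cell goes to its cheapest open site; total = fixed + service.
{Blue}: P→Blue 200, Q→Blue 330, R→Blue 80, S→Blue 63, T→Blue 75. Service 748; fixed 247; total 995.
{Green}: service 671 + fixed 362 = 1033
{Blue, Green}: service 442 + fixed 609 = 1051
{Red, Blue, Green}: service 442 + fixed 898 = 1340
No other subset beats 995.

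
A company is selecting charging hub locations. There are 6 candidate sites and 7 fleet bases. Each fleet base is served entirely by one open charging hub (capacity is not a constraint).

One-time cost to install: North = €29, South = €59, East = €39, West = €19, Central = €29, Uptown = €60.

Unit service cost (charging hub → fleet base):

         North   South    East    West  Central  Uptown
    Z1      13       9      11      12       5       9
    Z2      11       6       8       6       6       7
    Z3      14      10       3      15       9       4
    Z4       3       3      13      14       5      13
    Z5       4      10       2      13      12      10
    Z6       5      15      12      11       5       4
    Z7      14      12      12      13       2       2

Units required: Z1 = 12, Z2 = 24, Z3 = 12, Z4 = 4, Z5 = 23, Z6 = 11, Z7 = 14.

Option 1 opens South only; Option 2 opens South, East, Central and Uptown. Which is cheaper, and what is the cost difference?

Option 1: {South}: Z1→South 9·12=108, Z2→South 6·24=144, Z3→South 10·12=120, Z4→South 3·4=12, Z5→South 10·23=230, Z6→South 15·11=165, Z7→South 12·14=168. Service 947; fixed 59; total 1006.
Option 2: {South, East, Central, Uptown}: Z1→Central 5·12=60, Z2→South 6·24=144, Z3→East 3·12=36, Z4→South 3·4=12, Z5→East 2·23=46, Z6→Uptown 4·11=44, Z7→Central 2·14=28. Service 370; fixed 187; total 557.
Difference: |1006 − 557| = 449.

Option 2 is cheaper by 449.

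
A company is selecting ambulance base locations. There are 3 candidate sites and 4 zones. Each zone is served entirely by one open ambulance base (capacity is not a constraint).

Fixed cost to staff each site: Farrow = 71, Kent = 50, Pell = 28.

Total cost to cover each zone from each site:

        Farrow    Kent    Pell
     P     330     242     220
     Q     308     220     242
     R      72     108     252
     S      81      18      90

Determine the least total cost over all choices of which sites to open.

For any fixed open set, each zone goes to its cheapest open site; total = fixed + service.
{Kent}: P→Kent 242, Q→Kent 220, R→Kent 108, S→Kent 18. Service 588; fixed 50; total 638.
{Kent, Pell}: service 566 + fixed 78 = 644
{Farrow, Kent}: P→Kent 242, Q→Kent 220, R→Farrow 72, S→Kent 18. Service 552; fixed 121; total 673.
{Farrow, Kent, Pell}: service 530 + fixed 149 = 679
No other subset beats 638.

Minimum total cost: 638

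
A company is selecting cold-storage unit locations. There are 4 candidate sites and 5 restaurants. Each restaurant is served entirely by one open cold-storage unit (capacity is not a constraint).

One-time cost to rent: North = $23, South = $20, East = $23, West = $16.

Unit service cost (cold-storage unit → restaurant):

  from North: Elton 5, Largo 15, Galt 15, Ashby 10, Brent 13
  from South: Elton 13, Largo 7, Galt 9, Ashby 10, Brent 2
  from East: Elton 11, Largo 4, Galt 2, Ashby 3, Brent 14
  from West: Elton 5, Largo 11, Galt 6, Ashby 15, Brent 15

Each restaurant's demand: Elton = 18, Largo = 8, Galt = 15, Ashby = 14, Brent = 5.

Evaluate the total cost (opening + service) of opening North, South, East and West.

Total cost: 286

Each restaurant is assigned to its cheapest site among the open ones.
{North, South, East, West}: Elton→North 5·18=90, Largo→East 4·8=32, Galt→East 2·15=30, Ashby→East 3·14=42, Brent→South 2·5=10. Service 204; fixed 82; total 286.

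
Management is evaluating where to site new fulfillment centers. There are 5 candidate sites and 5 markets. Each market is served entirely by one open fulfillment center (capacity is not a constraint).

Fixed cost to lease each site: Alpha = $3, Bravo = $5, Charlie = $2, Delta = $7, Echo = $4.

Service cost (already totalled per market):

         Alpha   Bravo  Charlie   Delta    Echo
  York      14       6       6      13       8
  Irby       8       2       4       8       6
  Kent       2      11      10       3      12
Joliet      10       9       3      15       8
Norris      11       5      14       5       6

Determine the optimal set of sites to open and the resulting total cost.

For any fixed open set, each market goes to its cheapest open site; total = fixed + service.
{Alpha, Bravo, Charlie}: York→Bravo 6, Irby→Bravo 2, Kent→Alpha 2, Joliet→Charlie 3, Norris→Bravo 5. Service 18; fixed 10; total 28.
{Alpha, Charlie, Echo}: York→Charlie 6, Irby→Charlie 4, Kent→Alpha 2, Joliet→Charlie 3, Norris→Echo 6. Service 21; fixed 9; total 30.
{Charlie, Delta}: service 21 + fixed 9 = 30
{Alpha, Bravo, Charlie, Delta, Echo}: service 18 + fixed 21 = 39
No other subset beats 28.

Open Alpha, Bravo and Charlie; minimum total cost 28.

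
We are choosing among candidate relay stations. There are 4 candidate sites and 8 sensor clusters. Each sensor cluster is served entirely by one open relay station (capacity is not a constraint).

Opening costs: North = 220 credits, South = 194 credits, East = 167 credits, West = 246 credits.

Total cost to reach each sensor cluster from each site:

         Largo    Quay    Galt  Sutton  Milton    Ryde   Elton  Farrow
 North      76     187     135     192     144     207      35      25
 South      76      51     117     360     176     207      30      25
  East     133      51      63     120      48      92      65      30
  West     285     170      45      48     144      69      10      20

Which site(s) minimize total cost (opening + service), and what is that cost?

Open East only; minimum total cost 769.

For any fixed open set, each sensor cluster goes to its cheapest open site; total = fixed + service.
{East}: Largo→East 133, Quay→East 51, Galt→East 63, Sutton→East 120, Milton→East 48, Ryde→East 92, Elton→East 65, Farrow→East 30. Service 602; fixed 167; total 769.
{East, West}: Largo→East 133, Quay→East 51, Galt→West 45, Sutton→West 48, Milton→East 48, Ryde→West 69, Elton→West 10, Farrow→West 20. Service 424; fixed 413; total 837.
{South, East}: service 505 + fixed 361 = 866
{North, South, East, West}: service 367 + fixed 827 = 1194
(All 15 nonempty subsets were checked; East only is lowest.)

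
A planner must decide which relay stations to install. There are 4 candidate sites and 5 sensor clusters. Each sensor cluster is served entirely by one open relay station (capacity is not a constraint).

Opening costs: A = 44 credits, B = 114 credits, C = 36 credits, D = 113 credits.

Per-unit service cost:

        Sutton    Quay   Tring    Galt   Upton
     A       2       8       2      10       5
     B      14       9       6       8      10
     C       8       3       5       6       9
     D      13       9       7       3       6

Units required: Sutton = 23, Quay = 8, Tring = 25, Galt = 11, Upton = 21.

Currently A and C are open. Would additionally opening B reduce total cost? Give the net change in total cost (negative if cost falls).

No — net change +114 (cost rises by 114).

Current service cost with {A, C}: 291.
Adding B: each sensor cluster re-picks its cheapest; new service cost 291, saving 0.
Extra fixed cost: 114. Net change = 114 − 0 = 114.
(Totals: 371 → 485.)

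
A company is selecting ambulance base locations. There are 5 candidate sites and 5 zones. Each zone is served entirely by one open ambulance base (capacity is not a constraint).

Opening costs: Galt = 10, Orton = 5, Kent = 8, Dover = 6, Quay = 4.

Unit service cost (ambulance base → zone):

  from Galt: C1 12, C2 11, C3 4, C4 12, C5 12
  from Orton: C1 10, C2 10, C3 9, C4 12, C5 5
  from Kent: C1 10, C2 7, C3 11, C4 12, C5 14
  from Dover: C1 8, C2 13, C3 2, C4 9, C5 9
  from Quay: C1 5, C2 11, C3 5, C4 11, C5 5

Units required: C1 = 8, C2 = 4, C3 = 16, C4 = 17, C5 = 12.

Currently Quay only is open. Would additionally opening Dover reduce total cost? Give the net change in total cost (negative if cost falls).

Yes — net change −76 (cost falls by 76).

Current service cost with {Quay}: 411.
Adding Dover: each zone re-picks its cheapest; new service cost 329, saving 82.
Extra fixed cost: 6. Net change = 6 − 82 = -76.
(Totals: 415 → 339.)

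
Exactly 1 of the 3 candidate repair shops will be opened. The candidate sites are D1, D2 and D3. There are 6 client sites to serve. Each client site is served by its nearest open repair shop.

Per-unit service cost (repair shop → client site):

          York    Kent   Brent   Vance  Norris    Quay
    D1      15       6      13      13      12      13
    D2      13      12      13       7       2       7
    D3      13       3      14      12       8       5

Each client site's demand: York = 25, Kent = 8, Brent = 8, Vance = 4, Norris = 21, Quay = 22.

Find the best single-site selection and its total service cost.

Choose D2 only; total service cost 749.

With exactly 1 open, each client site uses its cheapest among the chosen.
{D2}: York→D2 13·25=325, Kent→D2 12·8=96, Brent→D2 13·8=104, Vance→D2 7·4=28, Norris→D2 2·21=42, Quay→D2 7·22=154. Service cost 749.
{D3}: service cost 787
{D1}: service cost 1117
Among all 3 size-1 choices, {D2} is lowest.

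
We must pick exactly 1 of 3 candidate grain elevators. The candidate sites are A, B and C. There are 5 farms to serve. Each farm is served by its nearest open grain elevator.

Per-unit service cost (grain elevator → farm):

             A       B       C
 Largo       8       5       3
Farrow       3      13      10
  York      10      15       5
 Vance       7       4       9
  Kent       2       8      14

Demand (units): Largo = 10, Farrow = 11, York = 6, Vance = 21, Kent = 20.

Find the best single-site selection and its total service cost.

Choose A only; total service cost 360.

With exactly 1 open, each farm uses its cheapest among the chosen.
{A}: Largo→A 8·10=80, Farrow→A 3·11=33, York→A 10·6=60, Vance→A 7·21=147, Kent→A 2·20=40. Service cost 360.
{B}: service cost 527
{C}: service cost 639
Among all 3 size-1 choices, {A} is lowest.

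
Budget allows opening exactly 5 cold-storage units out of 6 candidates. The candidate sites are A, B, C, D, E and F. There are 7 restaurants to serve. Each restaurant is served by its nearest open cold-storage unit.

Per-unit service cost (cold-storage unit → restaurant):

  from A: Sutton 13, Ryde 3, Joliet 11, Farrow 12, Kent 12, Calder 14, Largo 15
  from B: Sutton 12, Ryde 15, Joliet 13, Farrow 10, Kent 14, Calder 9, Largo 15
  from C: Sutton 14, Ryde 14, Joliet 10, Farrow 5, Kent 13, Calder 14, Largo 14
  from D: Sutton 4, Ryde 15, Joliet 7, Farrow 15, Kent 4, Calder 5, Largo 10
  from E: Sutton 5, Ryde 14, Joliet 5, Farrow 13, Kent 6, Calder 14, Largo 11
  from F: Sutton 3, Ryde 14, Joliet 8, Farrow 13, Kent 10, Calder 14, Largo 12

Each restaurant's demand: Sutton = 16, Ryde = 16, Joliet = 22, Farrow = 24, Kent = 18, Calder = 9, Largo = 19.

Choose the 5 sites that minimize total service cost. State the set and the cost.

With exactly 5 open, each restaurant uses its cheapest among the chosen.
{A, C, D, E, F}: Sutton→F 3·16=48, Ryde→A 3·16=48, Joliet→E 5·22=110, Farrow→C 5·24=120, Kent→D 4·18=72, Calder→D 5·9=45, Largo→D 10·19=190. Service cost 633.
{A, B, C, D, E}: service cost 649
{A, B, C, D, F}: service cost 677
Among all 6 size-5 choices, {A, C, D, E, F} is lowest.

Choose A, C, D, E and F; total service cost 633.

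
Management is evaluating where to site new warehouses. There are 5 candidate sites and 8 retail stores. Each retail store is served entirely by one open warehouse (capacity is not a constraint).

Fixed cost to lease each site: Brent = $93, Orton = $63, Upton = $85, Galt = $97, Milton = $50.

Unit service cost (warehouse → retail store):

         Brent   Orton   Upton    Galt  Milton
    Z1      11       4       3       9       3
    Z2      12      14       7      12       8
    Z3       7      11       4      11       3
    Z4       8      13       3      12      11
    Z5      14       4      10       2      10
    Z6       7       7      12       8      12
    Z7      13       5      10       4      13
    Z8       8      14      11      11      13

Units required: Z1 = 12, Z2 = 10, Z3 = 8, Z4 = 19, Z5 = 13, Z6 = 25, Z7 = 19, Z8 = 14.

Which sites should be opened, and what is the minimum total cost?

Open Orton and Upton; minimum total cost 819.

For any fixed open set, each retail store goes to its cheapest open site; total = fixed + service.
{Orton, Upton}: Z1→Upton 3·12=36, Z2→Upton 7·10=70, Z3→Upton 4·8=32, Z4→Upton 3·19=57, Z5→Orton 4·13=52, Z6→Orton 7·25=175, Z7→Orton 5·19=95, Z8→Upton 11·14=154. Service 671; fixed 148; total 819.
{Upton, Galt}: service 651 + fixed 182 = 833
{Brent, Upton, Galt}: service 584 + fixed 275 = 859
{Brent, Orton, Upton, Galt, Milton}: service 576 + fixed 388 = 964
No other subset beats 819.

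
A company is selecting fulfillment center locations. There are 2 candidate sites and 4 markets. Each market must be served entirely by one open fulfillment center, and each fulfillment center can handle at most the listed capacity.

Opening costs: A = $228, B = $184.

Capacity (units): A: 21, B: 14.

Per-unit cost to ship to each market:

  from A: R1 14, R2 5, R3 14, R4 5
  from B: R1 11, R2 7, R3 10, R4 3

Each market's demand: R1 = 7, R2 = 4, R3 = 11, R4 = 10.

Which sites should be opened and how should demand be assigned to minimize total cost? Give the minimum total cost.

Open {A, B}: R1→A 14·7=98, R2→A 5·4=20, R3→B 10·11=110, R4→A 5·10=50.
Loads: A carries 21/21, B carries 11/14. Service 278; fixed 412; total 690.
Next best feasible plan costs 721.

Minimum total cost: 690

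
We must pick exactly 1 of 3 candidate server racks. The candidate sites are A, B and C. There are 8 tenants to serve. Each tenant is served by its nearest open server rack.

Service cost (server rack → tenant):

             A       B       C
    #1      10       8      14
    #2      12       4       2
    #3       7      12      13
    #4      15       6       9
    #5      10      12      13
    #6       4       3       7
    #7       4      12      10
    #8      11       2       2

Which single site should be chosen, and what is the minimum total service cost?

With exactly 1 open, each tenant uses its cheapest among the chosen.
{B}: #1→B 8, #2→B 4, #3→B 12, #4→B 6, #5→B 12, #6→B 3, #7→B 12, #8→B 2. Service cost 59.
{C}: service cost 70
{A}: service cost 73
Among all 3 size-1 choices, {B} is lowest.

Choose B only; total service cost 59.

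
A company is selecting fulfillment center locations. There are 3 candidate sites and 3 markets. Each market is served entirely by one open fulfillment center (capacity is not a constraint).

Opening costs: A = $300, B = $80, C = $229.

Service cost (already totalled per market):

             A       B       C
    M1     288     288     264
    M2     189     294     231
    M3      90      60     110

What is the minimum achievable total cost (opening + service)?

Minimum total cost: 722

For any fixed open set, each market goes to its cheapest open site; total = fixed + service.
{B}: M1→B 288, M2→B 294, M3→B 60. Service 642; fixed 80; total 722.
{C}: M1→C 264, M2→C 231, M3→C 110. Service 605; fixed 229; total 834.
{B, C}: service 555 + fixed 309 = 864
{A, B, C}: service 513 + fixed 609 = 1122
No other subset beats 722.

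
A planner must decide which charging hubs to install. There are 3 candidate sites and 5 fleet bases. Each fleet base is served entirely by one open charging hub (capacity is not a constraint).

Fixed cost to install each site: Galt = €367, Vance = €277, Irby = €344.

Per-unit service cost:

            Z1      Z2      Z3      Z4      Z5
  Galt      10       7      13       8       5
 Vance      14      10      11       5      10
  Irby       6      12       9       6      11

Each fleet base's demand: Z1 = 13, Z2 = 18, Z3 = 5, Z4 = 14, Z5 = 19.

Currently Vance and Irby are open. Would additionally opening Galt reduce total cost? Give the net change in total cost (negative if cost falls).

No — net change +218 (cost rises by 218).

Current service cost with {Vance, Irby}: 563.
Adding Galt: each fleet base re-picks its cheapest; new service cost 414, saving 149.
Extra fixed cost: 367. Net change = 367 − 149 = 218.
(Totals: 1184 → 1402.)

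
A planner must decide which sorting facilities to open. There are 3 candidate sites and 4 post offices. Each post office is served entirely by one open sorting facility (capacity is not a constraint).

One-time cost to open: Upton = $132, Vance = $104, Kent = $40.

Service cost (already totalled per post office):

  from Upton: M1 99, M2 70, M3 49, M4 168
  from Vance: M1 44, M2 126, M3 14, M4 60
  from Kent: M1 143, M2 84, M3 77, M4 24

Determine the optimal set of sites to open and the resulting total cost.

For any fixed open set, each post office goes to its cheapest open site; total = fixed + service.
{Vance, Kent}: M1→Vance 44, M2→Kent 84, M3→Vance 14, M4→Kent 24. Service 166; fixed 144; total 310.
{Vance}: service 244 + fixed 104 = 348
{Kent}: M1→Kent 143, M2→Kent 84, M3→Kent 77, M4→Kent 24. Service 328; fixed 40; total 368.
{Upton, Vance, Kent}: service 152 + fixed 276 = 428
(All 7 nonempty subsets were checked; Vance and Kent is lowest.)

Open Vance and Kent; minimum total cost 310.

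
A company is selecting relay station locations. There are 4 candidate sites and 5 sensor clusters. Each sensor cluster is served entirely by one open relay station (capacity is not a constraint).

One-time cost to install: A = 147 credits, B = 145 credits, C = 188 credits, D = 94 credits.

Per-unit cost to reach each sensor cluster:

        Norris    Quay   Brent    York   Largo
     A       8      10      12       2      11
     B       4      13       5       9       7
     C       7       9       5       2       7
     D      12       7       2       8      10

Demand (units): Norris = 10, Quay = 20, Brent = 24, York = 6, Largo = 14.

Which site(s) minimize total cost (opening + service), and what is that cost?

For any fixed open set, each sensor cluster goes to its cheapest open site; total = fixed + service.
{D}: Norris→D 12·10=120, Quay→D 7·20=140, Brent→D 2·24=48, York→D 8·6=48, Largo→D 10·14=140. Service 496; fixed 94; total 590.
{B, D}: Norris→B 4·10=40, Quay→D 7·20=140, Brent→D 2·24=48, York→D 8·6=48, Largo→B 7·14=98. Service 374; fixed 239; total 613.
{C, D}: Norris→C 7·10=70, Quay→D 7·20=140, Brent→D 2·24=48, York→C 2·6=12, Largo→C 7·14=98. Service 368; fixed 282; total 650.
{A, B, C, D}: service 338 + fixed 574 = 912
No other subset beats 590.

Open D only; minimum total cost 590.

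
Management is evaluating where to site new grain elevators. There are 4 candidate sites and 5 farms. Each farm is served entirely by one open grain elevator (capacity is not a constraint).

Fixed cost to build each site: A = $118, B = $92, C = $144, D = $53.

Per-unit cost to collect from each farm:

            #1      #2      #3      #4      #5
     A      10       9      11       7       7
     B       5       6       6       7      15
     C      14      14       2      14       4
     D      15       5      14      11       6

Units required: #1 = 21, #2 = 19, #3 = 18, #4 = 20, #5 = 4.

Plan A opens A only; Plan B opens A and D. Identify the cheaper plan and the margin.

Plan A: {A}: #1→A 10·21=210, #2→A 9·19=171, #3→A 11·18=198, #4→A 7·20=140, #5→A 7·4=28. Service 747; fixed 118; total 865.
Plan B: {A, D}: #1→A 10·21=210, #2→D 5·19=95, #3→A 11·18=198, #4→A 7·20=140, #5→D 6·4=24. Service 667; fixed 171; total 838.
Difference: |865 − 838| = 27.

Plan B is cheaper by 27.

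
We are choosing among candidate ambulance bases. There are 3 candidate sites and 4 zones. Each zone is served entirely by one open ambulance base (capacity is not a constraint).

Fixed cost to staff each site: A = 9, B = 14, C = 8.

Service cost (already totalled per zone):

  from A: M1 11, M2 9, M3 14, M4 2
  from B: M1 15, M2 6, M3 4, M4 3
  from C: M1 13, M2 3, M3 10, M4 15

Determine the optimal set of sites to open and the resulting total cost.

Open B only; minimum total cost 42.

For any fixed open set, each zone goes to its cheapest open site; total = fixed + service.
{B}: M1→B 15, M2→B 6, M3→B 4, M4→B 3. Service 28; fixed 14; total 42.
{A, C}: service 26 + fixed 17 = 43
{A}: service 36 + fixed 9 = 45
{A, B, C}: service 20 + fixed 31 = 51
(All 7 nonempty subsets were checked; B only is lowest.)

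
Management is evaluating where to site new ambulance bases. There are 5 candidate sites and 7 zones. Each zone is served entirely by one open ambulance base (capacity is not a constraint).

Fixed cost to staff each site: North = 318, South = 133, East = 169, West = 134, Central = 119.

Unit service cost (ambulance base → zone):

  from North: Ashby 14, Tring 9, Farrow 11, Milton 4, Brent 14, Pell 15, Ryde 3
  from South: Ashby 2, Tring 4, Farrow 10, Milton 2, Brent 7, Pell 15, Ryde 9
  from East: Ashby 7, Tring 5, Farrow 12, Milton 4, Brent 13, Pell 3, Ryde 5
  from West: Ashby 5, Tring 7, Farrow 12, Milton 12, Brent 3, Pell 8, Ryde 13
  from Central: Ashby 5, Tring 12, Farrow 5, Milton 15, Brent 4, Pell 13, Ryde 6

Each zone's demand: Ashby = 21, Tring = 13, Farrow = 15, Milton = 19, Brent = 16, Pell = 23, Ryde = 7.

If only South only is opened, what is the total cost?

Each zone is assigned to its cheapest site among the open ones.
{South}: Ashby→South 2·21=42, Tring→South 4·13=52, Farrow→South 10·15=150, Milton→South 2·19=38, Brent→South 7·16=112, Pell→South 15·23=345, Ryde→South 9·7=63. Service 802; fixed 133; total 935.

Total cost: 935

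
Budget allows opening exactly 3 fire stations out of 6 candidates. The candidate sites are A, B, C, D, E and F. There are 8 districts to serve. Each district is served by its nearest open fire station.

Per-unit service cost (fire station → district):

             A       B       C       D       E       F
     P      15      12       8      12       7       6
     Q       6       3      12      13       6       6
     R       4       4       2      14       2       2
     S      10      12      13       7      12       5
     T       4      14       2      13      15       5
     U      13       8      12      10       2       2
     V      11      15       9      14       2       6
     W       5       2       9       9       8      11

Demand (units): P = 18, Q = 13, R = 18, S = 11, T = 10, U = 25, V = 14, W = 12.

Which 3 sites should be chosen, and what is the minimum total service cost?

With exactly 3 open, each district uses its cheapest among the chosen.
{B, E, F}: P→F 6·18=108, Q→B 3·13=39, R→E 2·18=36, S→F 5·11=55, T→F 5·10=50, U→E 2·25=50, V→E 2·14=28, W→B 2·12=24. Service cost 390.
{B, C, F}: service cost 416
{A, B, F}: service cost 436
Among all 20 size-3 choices, {B, E, F} is lowest.

Choose B, E and F; total service cost 390.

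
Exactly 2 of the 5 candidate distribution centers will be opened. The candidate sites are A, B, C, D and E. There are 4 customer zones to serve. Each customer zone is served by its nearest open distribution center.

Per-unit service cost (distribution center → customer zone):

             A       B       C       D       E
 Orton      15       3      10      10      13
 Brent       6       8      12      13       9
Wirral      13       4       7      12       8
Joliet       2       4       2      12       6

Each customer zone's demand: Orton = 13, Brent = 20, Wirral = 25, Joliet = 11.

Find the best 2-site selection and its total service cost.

With exactly 2 open, each customer zone uses its cheapest among the chosen.
{A, B}: Orton→B 3·13=39, Brent→A 6·20=120, Wirral→B 4·25=100, Joliet→A 2·11=22. Service cost 281.
{B, C}: service cost 321
{B, D}: service cost 343
Among all 10 size-2 choices, {A, B} is lowest.

Choose A and B; total service cost 281.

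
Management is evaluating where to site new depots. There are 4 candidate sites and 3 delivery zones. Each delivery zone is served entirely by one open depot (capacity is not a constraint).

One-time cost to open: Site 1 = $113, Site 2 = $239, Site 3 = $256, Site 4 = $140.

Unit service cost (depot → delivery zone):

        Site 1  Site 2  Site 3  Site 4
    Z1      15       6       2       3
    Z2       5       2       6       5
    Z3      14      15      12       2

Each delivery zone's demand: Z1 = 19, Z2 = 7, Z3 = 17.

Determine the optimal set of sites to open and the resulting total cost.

For any fixed open set, each delivery zone goes to its cheapest open site; total = fixed + service.
{Site 4}: Z1→Site 4 3·19=57, Z2→Site 4 5·7=35, Z3→Site 4 2·17=34. Service 126; fixed 140; total 266.
{Site 1, Site 4}: service 126 + fixed 253 = 379
{Site 2, Site 4}: service 105 + fixed 379 = 484
{Site 1, Site 2, Site 3, Site 4}: service 86 + fixed 748 = 834
No other subset beats 266.

Open Site 4 only; minimum total cost 266.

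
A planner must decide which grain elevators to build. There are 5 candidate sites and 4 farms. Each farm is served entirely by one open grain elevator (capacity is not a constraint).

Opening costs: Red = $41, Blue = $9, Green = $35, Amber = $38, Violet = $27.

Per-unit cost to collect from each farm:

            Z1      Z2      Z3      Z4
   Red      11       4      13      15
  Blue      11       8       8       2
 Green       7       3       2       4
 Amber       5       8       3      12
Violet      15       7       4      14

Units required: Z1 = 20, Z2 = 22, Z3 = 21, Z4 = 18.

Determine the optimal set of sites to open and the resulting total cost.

Open Blue, Green and Amber; minimum total cost 326.

For any fixed open set, each farm goes to its cheapest open site; total = fixed + service.
{Blue, Green, Amber}: Z1→Amber 5·20=100, Z2→Green 3·22=66, Z3→Green 2·21=42, Z4→Blue 2·18=36. Service 244; fixed 82; total 326.
{Blue, Green}: service 284 + fixed 44 = 328
{Blue, Green, Amber, Violet}: service 244 + fixed 109 = 353
{Red, Blue, Green, Amber, Violet}: service 244 + fixed 150 = 394
No other subset beats 326.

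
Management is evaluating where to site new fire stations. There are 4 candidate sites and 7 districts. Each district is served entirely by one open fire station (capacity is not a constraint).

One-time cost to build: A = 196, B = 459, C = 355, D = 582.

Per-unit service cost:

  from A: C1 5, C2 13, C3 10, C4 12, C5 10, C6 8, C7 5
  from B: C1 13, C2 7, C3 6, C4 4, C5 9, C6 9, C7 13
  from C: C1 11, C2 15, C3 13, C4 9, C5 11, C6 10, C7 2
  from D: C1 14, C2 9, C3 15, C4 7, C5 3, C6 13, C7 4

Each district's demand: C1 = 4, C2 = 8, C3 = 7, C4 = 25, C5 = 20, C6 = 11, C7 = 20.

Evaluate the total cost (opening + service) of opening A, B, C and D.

Total cost: 1998

Each district is assigned to its cheapest site among the open ones.
{A, B, C, D}: C1→A 5·4=20, C2→B 7·8=56, C3→B 6·7=42, C4→B 4·25=100, C5→D 3·20=60, C6→A 8·11=88, C7→C 2·20=40. Service 406; fixed 1592; total 1998.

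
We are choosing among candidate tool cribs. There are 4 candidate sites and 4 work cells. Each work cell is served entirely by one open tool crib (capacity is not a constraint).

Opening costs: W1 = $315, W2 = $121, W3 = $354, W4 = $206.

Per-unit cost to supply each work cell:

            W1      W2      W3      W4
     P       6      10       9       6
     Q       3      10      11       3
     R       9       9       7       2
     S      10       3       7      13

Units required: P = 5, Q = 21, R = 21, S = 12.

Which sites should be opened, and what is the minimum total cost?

For any fixed open set, each work cell goes to its cheapest open site; total = fixed + service.
{W4}: P→W4 6·5=30, Q→W4 3·21=63, R→W4 2·21=42, S→W4 13·12=156. Service 291; fixed 206; total 497.
{W2, W4}: service 171 + fixed 327 = 498
{W2}: P→W2 10·5=50, Q→W2 10·21=210, R→W2 9·21=189, S→W2 3·12=36. Service 485; fixed 121; total 606.
{W1, W2, W3, W4}: service 171 + fixed 996 = 1167
No other subset beats 497.

Open W4 only; minimum total cost 497.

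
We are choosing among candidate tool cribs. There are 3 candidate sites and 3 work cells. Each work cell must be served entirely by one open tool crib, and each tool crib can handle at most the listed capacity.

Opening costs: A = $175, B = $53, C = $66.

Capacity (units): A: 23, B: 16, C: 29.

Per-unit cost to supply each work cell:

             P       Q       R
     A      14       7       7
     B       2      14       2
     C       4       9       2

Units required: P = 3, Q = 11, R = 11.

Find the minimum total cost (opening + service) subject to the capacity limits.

Open {C}: P→C 4·3=12, Q→C 9·11=99, R→C 2·11=22.
Loads: C carries 25/29. Service 133; fixed 66; total 199.
Next best feasible plan costs 246.

Minimum total cost: 199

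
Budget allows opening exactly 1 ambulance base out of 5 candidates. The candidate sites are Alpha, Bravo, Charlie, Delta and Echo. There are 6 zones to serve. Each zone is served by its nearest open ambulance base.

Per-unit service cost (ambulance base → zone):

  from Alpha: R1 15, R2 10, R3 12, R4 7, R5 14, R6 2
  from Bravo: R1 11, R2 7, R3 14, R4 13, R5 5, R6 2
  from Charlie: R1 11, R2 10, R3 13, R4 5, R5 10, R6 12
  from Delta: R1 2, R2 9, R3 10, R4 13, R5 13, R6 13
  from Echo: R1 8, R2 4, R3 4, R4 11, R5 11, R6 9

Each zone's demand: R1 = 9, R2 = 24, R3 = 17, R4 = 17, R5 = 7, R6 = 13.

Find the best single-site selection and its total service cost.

With exactly 1 open, each zone uses its cheapest among the chosen.
{Echo}: R1→Echo 8·9=72, R2→Echo 4·24=96, R3→Echo 4·17=68, R4→Echo 11·17=187, R5→Echo 11·7=77, R6→Echo 9·13=117. Service cost 617.
{Bravo}: service cost 787
{Alpha}: service cost 822
Among all 5 size-1 choices, {Echo} is lowest.

Choose Echo only; total service cost 617.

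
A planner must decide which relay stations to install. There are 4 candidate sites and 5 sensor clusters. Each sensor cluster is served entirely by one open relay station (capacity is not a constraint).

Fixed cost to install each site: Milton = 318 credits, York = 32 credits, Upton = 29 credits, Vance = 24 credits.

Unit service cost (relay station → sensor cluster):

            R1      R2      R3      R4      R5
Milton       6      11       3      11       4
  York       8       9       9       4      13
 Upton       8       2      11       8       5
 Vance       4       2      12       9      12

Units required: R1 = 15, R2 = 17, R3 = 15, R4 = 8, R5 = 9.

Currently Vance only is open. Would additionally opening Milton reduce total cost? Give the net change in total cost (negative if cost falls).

Current service cost with {Vance}: 454.
Adding Milton: each sensor cluster re-picks its cheapest; new service cost 247, saving 207.
Extra fixed cost: 318. Net change = 318 − 207 = 111.
(Totals: 478 → 589.)

No — net change +111 (cost rises by 111).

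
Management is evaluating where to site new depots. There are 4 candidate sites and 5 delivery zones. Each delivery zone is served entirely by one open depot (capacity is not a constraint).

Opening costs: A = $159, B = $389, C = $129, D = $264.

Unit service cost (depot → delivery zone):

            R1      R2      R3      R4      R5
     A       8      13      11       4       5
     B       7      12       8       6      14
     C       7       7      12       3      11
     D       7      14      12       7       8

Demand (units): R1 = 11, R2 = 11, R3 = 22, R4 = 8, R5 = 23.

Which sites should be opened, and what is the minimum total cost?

For any fixed open set, each delivery zone goes to its cheapest open site; total = fixed + service.
{A}: R1→A 8·11=88, R2→A 13·11=143, R3→A 11·22=242, R4→A 4·8=32, R5→A 5·23=115. Service 620; fixed 159; total 779.
{A, C}: service 535 + fixed 288 = 823
{C}: service 695 + fixed 129 = 824
{A, B, C, D}: service 469 + fixed 941 = 1410
(All 15 nonempty subsets were checked; A only is lowest.)

Open A only; minimum total cost 779.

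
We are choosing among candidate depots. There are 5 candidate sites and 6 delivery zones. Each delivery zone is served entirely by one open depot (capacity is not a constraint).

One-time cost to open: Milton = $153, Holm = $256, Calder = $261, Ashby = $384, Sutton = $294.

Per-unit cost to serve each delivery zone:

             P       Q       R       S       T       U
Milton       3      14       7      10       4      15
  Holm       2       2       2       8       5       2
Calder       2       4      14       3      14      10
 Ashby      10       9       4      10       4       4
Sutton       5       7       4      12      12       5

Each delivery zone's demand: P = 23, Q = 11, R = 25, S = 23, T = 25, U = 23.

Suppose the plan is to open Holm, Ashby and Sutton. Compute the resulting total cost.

Total cost: 1382

Each delivery zone is assigned to its cheapest site among the open ones.
{Holm, Ashby, Sutton}: P→Holm 2·23=46, Q→Holm 2·11=22, R→Holm 2·25=50, S→Holm 8·23=184, T→Ashby 4·25=100, U→Holm 2·23=46. Service 448; fixed 934; total 1382.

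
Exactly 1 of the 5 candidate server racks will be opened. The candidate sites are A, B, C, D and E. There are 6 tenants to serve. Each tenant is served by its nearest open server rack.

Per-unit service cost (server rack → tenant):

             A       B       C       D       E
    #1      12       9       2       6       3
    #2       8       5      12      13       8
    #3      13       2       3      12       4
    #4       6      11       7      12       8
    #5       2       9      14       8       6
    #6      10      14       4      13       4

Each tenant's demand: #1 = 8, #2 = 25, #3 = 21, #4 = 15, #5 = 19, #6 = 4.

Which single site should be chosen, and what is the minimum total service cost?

Choose E only; total service cost 558.

With exactly 1 open, each tenant uses its cheapest among the chosen.
{E}: #1→E 3·8=24, #2→E 8·25=200, #3→E 4·21=84, #4→E 8·15=120, #5→E 6·19=114, #6→E 4·4=16. Service cost 558.
{B}: service cost 631
{A}: service cost 737
Among all 5 size-1 choices, {E} is lowest.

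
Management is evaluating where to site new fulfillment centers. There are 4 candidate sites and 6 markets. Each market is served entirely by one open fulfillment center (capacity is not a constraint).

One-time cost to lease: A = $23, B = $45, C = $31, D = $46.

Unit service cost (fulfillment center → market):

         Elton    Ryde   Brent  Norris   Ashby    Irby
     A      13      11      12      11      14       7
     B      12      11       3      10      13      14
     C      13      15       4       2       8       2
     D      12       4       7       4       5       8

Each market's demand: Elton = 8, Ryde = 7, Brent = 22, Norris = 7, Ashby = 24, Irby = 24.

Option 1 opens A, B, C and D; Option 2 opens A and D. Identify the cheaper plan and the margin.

Option 1 is cheaper by 146.

Option 1: {A, B, C, D}: Elton→B 12·8=96, Ryde→D 4·7=28, Brent→B 3·22=66, Norris→C 2·7=14, Ashby→D 5·24=120, Irby→C 2·24=48. Service 372; fixed 145; total 517.
Option 2: {A, D}: Elton→D 12·8=96, Ryde→D 4·7=28, Brent→D 7·22=154, Norris→D 4·7=28, Ashby→D 5·24=120, Irby→A 7·24=168. Service 594; fixed 69; total 663.
Difference: |517 − 663| = 146.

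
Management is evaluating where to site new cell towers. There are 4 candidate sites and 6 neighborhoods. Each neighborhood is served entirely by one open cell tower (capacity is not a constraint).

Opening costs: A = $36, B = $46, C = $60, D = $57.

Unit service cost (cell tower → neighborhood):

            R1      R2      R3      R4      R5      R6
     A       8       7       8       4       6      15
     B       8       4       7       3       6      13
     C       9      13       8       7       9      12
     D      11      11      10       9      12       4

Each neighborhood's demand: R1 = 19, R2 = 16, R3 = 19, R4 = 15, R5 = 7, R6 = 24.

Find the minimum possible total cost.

Minimum total cost: 635

For any fixed open set, each neighborhood goes to its cheapest open site; total = fixed + service.
{B, D}: R1→B 8·19=152, R2→B 4·16=64, R3→B 7·19=133, R4→B 3·15=45, R5→B 6·7=42, R6→D 4·24=96. Service 532; fixed 103; total 635.
{A, B, D}: service 532 + fixed 139 = 671
{B, C, D}: service 532 + fixed 163 = 695
{A, B, C, D}: R1→A 8·19=152, R2→B 4·16=64, R3→B 7·19=133, R4→B 3·15=45, R5→A 6·7=42, R6→D 4·24=96. Service 532; fixed 199; total 731.
No other subset beats 635.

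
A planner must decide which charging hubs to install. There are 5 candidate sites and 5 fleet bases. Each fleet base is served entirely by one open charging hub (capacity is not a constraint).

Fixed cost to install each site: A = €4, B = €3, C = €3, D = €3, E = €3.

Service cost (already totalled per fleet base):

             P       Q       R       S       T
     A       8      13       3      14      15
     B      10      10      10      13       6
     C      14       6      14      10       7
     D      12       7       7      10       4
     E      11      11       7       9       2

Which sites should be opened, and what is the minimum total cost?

For any fixed open set, each fleet base goes to its cheapest open site; total = fixed + service.
{A, C, E}: P→A 8, Q→C 6, R→A 3, S→E 9, T→E 2. Service 28; fixed 10; total 38.
{A, D}: service 32 + fixed 7 = 39
{A, D, E}: P→A 8, Q→D 7, R→A 3, S→E 9, T→E 2. Service 29; fixed 10; total 39.
{A, B, C, D, E}: P→A 8, Q→C 6, R→A 3, S→E 9, T→E 2. Service 28; fixed 16; total 44.
No other subset beats 38.

Open A, C and E; minimum total cost 38.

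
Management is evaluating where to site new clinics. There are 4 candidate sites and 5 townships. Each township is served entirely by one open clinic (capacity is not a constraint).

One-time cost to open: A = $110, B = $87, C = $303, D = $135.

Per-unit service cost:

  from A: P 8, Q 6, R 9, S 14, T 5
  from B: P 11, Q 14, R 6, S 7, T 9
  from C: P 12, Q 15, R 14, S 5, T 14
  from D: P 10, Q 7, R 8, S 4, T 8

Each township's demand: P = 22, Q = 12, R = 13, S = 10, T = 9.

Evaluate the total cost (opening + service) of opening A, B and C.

Each township is assigned to its cheapest site among the open ones.
{A, B, C}: P→A 8·22=176, Q→A 6·12=72, R→B 6·13=78, S→C 5·10=50, T→A 5·9=45. Service 421; fixed 500; total 921.

Total cost: 921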